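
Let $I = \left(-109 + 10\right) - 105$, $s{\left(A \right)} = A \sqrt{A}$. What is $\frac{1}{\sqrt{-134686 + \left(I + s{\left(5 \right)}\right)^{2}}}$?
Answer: $- \frac{i \sqrt{5}}{5 \sqrt{18589 + 408 \sqrt{5}}} \approx - 0.0032025 i$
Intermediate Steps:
$s{\left(A \right)} = A^{\frac{3}{2}}$
$I = -204$ ($I = -99 - 105 = -204$)
$\frac{1}{\sqrt{-134686 + \left(I + s{\left(5 \right)}\right)^{2}}} = \frac{1}{\sqrt{-134686 + \left(-204 + 5^{\frac{3}{2}}\right)^{2}}} = \frac{1}{\sqrt{-134686 + \left(-204 + 5 \sqrt{5}\right)^{2}}}$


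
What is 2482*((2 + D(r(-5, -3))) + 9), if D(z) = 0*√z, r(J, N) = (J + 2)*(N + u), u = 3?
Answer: 27302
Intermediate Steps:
r(J, N) = (2 + J)*(3 + N) (r(J, N) = (J + 2)*(N + 3) = (2 + J)*(3 + N))
D(z) = 0
2482*((2 + D(r(-5, -3))) + 9) = 2482*((2 + 0) + 9) = 2482*(2 + 9) = 2482*11 = 27302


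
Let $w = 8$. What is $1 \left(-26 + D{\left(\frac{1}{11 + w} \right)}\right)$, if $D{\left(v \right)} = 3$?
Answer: $-23$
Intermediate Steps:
$1 \left(-26 + D{\left(\frac{1}{11 + w} \right)}\right) = 1 \left(-26 + 3\right) = 1 \left(-23\right) = -23$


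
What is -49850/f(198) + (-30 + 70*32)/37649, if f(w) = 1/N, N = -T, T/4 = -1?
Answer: -7507208390/37649 ≈ -1.9940e+5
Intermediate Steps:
T = -4 (T = 4*(-1) = -4)
N = 4 (N = -1*(-4) = 4)
f(w) = ¼ (f(w) = 1/4 = ¼)
-49850/f(198) + (-30 + 70*32)/37649 = -49850/¼ + (-30 + 70*32)/37649 = -49850*4 + (-30 + 2240)*(1/37649) = -199400 + 2210*(1/37649) = -199400 + 2210/37649 = -7507208390/37649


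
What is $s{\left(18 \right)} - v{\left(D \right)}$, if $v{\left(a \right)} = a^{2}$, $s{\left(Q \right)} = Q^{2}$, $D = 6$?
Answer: $288$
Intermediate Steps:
$s{\left(18 \right)} - v{\left(D \right)} = 18^{2} - 6^{2} = 324 - 36 = 288$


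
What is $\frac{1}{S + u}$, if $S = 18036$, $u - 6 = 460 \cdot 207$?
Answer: $\frac{1}{113262} \approx 8.8291 \cdot 10^{-6}$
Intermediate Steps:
$u = 95226$ ($u = 6 + 460 \cdot 207 = 6 + 95220 = 95226$)
$\frac{1}{S + u} = \frac{1}{18036 + 95226} = \frac{1}{113262}$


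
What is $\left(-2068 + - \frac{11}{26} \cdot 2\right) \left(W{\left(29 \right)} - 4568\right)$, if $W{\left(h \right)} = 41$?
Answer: $\frac{121753665}{13} \approx 9.3657 \cdot 10^{6}$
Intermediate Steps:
$\left(-2068 + - \frac{11}{26} \cdot 2\right) \left(W{\left(29 \right)} - 4568\right) = \left(-2068 + - \frac{11}{26} \cdot 2\right) \left(41 - 4568\right) = \left(-2068 + \left(-11\right) \frac{1}{26} \cdot 2\right) \left(-4527\right) = \left(-2068 - \frac{11}{13}\right) \left(-4527\right) = \left(- \frac{26895}{13}\right) \left(-4527\right) = \frac{121753665}{13}$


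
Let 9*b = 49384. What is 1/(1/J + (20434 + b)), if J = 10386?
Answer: 3462/89738887 ≈ 3.8579e-5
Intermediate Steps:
b = 49384/9 (b = (⅑)*49384 = 49384/9 ≈ 5487.1)
1/(1/J + (20434 + b)) = 1/(1/10386 + (20434 + 49384/9)) = 1/(1/10386 + 233290/9) = 1/(89738887/3462) = 3462/89738887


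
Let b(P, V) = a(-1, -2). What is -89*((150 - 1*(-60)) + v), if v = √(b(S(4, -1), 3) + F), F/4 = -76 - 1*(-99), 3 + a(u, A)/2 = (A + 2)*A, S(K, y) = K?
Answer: -18690 - 89*√86 ≈ -19515.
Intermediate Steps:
a(u, A) = -6 + 2*A*(2 + A) (a(u, A) = -6 + 2*((A + 2)*A) = -6 + 2*((2 + A)*A) = -6 + 2*(A*(2 + A)) = -6 + 2*A*(2 + A))
b(P, V) = -6 (b(P, V) = -6 + 2*(-2)² + 4*(-2) = -6 + 2*4 - 8 = -6 + 8 - 8 = -6)
F = 92 (F = 4*(-76 - 1*(-99)) = 4*(-76 + 99) = 4*23 = 92)
v = √86 (v = √(-6 + 92) = √86 ≈ 9.2736)
-89*((150 - 1*(-60)) + v) = -89*((150 - 1*(-60)) + √86) = -89*((150 + 60) + √86) = -89*(210 + √86) = -18690 - 89*√86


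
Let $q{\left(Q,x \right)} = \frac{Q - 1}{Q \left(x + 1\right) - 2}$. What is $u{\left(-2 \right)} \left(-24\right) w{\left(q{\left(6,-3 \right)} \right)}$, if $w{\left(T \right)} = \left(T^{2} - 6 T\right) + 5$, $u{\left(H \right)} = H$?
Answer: $\frac{17100}{49} \approx 348.98$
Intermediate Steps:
$q{\left(Q,x \right)} = \frac{-1 + Q}{-2 + Q \left(1 + x\right)}$ ($q{\left(Q,x \right)} = \frac{-1 + Q}{Q \left(1 + x\right) - 2} = \frac{-1 + Q}{-2 + Q \left(1 + x\right)}$)
$w{\left(T \right)} = 5 + T^{2} - 6 T$
$u{\left(-2 \right)} \left(-24\right) w{\left(q{\left(6,-3 \right)} \right)} = \left(-2\right) \left(-24\right) \left(5 + \left(\frac{-1 + 6}{-2 + 6 + 6 \left(-3\right)}\right)^{2} - 6 \frac{-1 + 6}{-2 + 6 + 6 \left(-3\right)}\right) = 48 \left(5 + \left(\frac{1}{-2 + 6 - 18} \cdot 5\right)^{2} - 6 \frac{1}{-2 + 6 - 18} \cdot 5\right) = 48 \left(5 + \left(\frac{1}{-14} \cdot 5\right)^{2} - 6 \frac{1}{-14} \cdot 5\right) = 48 \left(5 + \left(\left(- \frac{1}{14}\right) 5\right)^{2} - 6 \left(\left(- \frac{1}{14}\right) 5\right)\right) = 48 \left(5 + \left(- \frac{5}{14}\right)^{2} - - \frac{15}{7}\right) = 48 \left(5 + \frac{25}{196} + \frac{15}{7}\right) = 48 \cdot \frac{1425}{196} = \frac{17100}{49}$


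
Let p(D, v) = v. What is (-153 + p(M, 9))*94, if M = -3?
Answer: -13536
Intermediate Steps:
(-153 + p(M, 9))*94 = (-153 + 9)*94 = -144*94 = -13536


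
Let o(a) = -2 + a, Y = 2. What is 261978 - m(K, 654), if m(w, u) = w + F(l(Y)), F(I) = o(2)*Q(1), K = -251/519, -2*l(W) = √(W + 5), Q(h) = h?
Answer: 135966833/519 ≈ 2.6198e+5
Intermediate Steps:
l(W) = -√(5 + W)/2 (l(W) = -√(W + 5)/2 = -√(5 + W)/2)
K = -251/519 (K = -251*1/519 = -251/519 ≈ -0.48362)
F(I) = 0 (F(I) = (-2 + 2)*1 = 0*1 = 0)
m(w, u) = w (m(w, u) = w + 0 = w)
261978 - m(K, 654) = 261978 - 1*(-251/519) = 261978 + 251/519 = 135966833/519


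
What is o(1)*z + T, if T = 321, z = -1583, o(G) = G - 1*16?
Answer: 24066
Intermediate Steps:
o(G) = -16 + G (o(G) = G - 16 = -16 + G)
o(1)*z + T = (-16 + 1)*(-1583) + 321 = -15*(-1583) + 321 = 23745 + 321 = 24066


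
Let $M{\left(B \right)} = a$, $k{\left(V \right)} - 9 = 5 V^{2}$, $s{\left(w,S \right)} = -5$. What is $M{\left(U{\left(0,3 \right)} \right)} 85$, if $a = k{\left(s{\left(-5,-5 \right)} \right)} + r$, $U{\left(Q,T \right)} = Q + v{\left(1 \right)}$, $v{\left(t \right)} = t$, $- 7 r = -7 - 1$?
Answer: $\frac{80410}{7} \approx 11487.0$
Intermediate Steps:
$r = \frac{8}{7}$ ($r = - \frac{-7 - 1}{7} = \left(- \frac{1}{7}\right) \left(-8\right) = \frac{8}{7} \approx 1.1429$)
$k{\left(V \right)} = 9 + 5 V^{2}$
$U{\left(Q,T \right)} = 1 + Q$ ($U{\left(Q,T \right)} = Q + 1 = 1 + Q$)
$a = \frac{946}{7}$ ($a = \left(9 + 5 \left(-5\right)^{2}\right) + \frac{8}{7} = \left(9 + 5 \cdot 25\right) + \frac{8}{7} = \left(9 + 125\right) + \frac{8}{7} = 134 + \frac{8}{7} = \frac{946}{7} \approx 135.14$)
$M{\left(B \right)} = \frac{946}{7}$
$M{\left(U{\left(0,3 \right)} \right)} 85 = \frac{946}{7} \cdot 85 = \frac{80410}{7}$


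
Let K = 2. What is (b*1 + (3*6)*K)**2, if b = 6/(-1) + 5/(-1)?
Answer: 625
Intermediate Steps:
b = -11 (b = 6*(-1) + 5*(-1) = -6 - 5 = -11)
(b*1 + (3*6)*K)**2 = (-11*1 + (3*6)*2)**2 = (-11 + 18*2)**2 = (-11 + 36)**2 = 25**2 = 625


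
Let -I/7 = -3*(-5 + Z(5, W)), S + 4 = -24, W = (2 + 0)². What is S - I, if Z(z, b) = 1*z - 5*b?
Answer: 392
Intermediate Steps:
W = 4 (W = 2² = 4)
Z(z, b) = z - 5*b
S = -28 (S = -4 - 24 = -28)
I = -420 (I = -(-21)*(-5 + (5 - 5*4)) = -(-21)*(-5 + (5 - 20)) = -(-21)*(-5 - 15) = -(-21)*(-20) = -7*60 = -420)
S - I = -28 - 1*(-420) = -28 + 420 = 392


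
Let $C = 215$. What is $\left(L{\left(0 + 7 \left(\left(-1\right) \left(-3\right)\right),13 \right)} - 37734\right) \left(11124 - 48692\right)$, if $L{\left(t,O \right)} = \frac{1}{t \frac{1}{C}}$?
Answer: $\frac{29761332032}{21} \approx 1.4172 \cdot 10^{9}$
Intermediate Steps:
$L{\left(t,O \right)} = \frac{215}{t}$ ($L{\left(t,O \right)} = \frac{1}{t \frac{1}{215}} = \frac{1}{\frac{1}{215} t} = \frac{215}{t}$)
$\left(L{\left(0 + 7 \left(\left(-1\right) \left(-3\right)\right),13 \right)} - 37734\right) \left(11124 - 48692\right) = \left(\frac{215}{0 + 7 \left(\left(-1\right) \left(-3\right)\right)} - 37734\right) \left(11124 - 48692\right) = \left(\frac{215}{0 + 7 \cdot 3} - 37734\right) \left(-37568\right) = \left(\frac{215}{0 + 21} - 37734\right) \left(-37568\right) = \left(\frac{215}{21} - 37734\right) \left(-37568\right) = \left(- \frac{792199}{21}\right) \left(-37568\right) = \frac{29761332032}{21}$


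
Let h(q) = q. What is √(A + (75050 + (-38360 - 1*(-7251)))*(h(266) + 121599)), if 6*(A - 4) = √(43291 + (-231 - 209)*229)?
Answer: √(192775318884 + 6*I*√57469)/6 ≈ 73177.0 + 0.000273*I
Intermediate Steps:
A = 4 + I*√57469/6 (A = 4 + √(43291 + (-231 - 209)*229)/6 = 4 + √(43291 - 440*229)/6 = 4 + √(43291 - 100760)/6 = 4 + √(-57469)/6 = 4 + (I*√57469)/6 = 4 + I*√57469/6 ≈ 4.0 + 39.954*I)
√(A + (75050 + (-38360 - 1*(-7251)))*(h(266) + 121599)) = √((4 + I*√57469/6) + (75050 + (-38360 - 1*(-7251)))*(266 + 121599)) = √((4 + I*√57469/6) + (75050 + (-38360 + 7251))*121865) = √((4 + I*√57469/6) + (75050 - 31109)*121865) = √((4 + I*√57469/6) + 43941*121865) = √((4 + I*√57469/6) + 5354869965) = √(5354869969 + I*√57469/6)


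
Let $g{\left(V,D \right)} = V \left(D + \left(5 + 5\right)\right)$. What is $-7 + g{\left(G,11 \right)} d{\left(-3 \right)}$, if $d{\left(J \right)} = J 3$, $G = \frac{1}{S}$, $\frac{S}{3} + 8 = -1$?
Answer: $0$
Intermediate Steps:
$S = -27$ ($S = -24 + 3 \left(-1\right) = -24 - 3 = -27$)
$G = - \frac{1}{27}$ ($G = \frac{1}{-27} = - \frac{1}{27} \approx -0.037037$)
$g{\left(V,D \right)} = V \left(10 + D\right)$ ($g{\left(V,D \right)} = V \left(D + 10\right) = V \left(10 + D\right)$)
$d{\left(J \right)} = 3 J$
$-7 + g{\left(G,11 \right)} d{\left(-3 \right)} = -7 + - \frac{10 + 11}{27} \cdot 3 \left(-3\right) = -7 + \left(- \frac{1}{27}\right) 21 \left(-9\right) = -7 - -7 = -7 + 7 = 0$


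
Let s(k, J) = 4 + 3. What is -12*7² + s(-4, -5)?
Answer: -581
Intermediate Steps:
s(k, J) = 7
-12*7² + s(-4, -5) = -12*7² + 7 = -12*49 + 7 = -588 + 7 = -581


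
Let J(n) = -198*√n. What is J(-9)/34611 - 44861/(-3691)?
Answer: 44861/3691 - 198*I/11537 ≈ 12.154 - 0.017162*I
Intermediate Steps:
J(-9)/34611 - 44861/(-3691) = -594*I/34611 - 44861/(-3691) = -594*I*(1/34611) - 44861*(-1/3691) = -594*I*(1/34611) + 44861/3691 = -198*I/11537 + 44861/3691 = 44861/3691 - 198*I/11537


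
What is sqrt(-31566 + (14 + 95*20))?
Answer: 2*I*sqrt(7413) ≈ 172.2*I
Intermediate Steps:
sqrt(-31566 + (14 + 95*20)) = sqrt(-31566 + (14 + 1900)) = sqrt(-31566 + 1914) = sqrt(-29652) = 2*I*sqrt(7413)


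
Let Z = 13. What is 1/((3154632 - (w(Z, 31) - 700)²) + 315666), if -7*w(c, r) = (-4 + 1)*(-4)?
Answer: 49/145916858 ≈ 3.3581e-7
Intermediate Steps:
w(c, r) = -12/7 (w(c, r) = -(-4 + 1)*(-4)/7 = -(-3)*(-4)/7 = -⅐*12 = -12/7)
1/((3154632 - (w(Z, 31) - 700)²) + 315666) = 1/((3154632 - (-12/7 - 700)²) + 315666) = 1/((3154632 - (-4912/7)²) + 315666) = 1/((3154632 - 1*24127744/49) + 315666) = 1/((3154632 - 24127744/49) + 315666) = 1/(130449224/49 + 315666) = 1/(145916858/49) = 49/145916858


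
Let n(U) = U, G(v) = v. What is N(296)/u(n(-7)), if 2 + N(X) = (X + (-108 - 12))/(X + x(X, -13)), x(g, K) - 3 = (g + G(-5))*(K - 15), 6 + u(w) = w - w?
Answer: 7937/23547 ≈ 0.33707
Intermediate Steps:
u(w) = -6 (u(w) = -6 + (w - w) = -6 + 0 = -6)
x(g, K) = 3 + (-15 + K)*(-5 + g) (x(g, K) = 3 + (g - 5)*(K - 15) = 3 + (-5 + g)*(-15 + K) = 3 + (-15 + K)*(-5 + g))
N(X) = -2 + (-120 + X)/(143 - 27*X) (N(X) = -2 + (X + (-108 - 12))/(X + (78 - 15*X - 5*(-13) - 13*X)) = -2 + (X - 120)/(X + (78 - 15*X + 65 - 13*X)) = -2 + (-120 + X)/(X + (143 - 28*X)) = -2 + (-120 + X)/(143 - 27*X))
N(296)/u(n(-7)) = ((406 - 55*296)/(-143 + 27*296))/(-6) = ((406 - 16280)/(-143 + 7992))*(-1/6) = (-15874/7849)*(-1/6) = ((1/7849)*(-15874))*(-1/6) = -15874/7849*(-1/6) = 7937/23547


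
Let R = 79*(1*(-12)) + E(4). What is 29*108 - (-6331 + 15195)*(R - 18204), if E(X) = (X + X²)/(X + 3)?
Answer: 1188187940/7 ≈ 1.6974e+8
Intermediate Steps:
E(X) = (X + X²)/(3 + X)
R = -6616/7 (R = 79*(1*(-12)) + 4*(1 + 4)/(3 + 4) = 79*(-12) + 4*5/7 = -948 + 4*(⅐)*5 = -948 + 20/7 = -6616/7 ≈ -945.14)
29*108 - (-6331 + 15195)*(R - 18204) = 29*108 - (-6331 + 15195)*(-6616/7 - 18204) = 3132 - 8864*(-134044)/7 = 3132 - 1*(-1188166016/7) = 3132 + 1188166016/7 = 1188187940/7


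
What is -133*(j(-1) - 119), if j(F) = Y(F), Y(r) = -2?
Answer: 16093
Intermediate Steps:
j(F) = -2
-133*(j(-1) - 119) = -133*(-2 - 119) = -133*(-121) = 16093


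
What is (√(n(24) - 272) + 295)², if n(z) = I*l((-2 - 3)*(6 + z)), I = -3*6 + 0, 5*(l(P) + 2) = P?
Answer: 87329 + 2360*√19 ≈ 97616.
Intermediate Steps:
l(P) = -2 + P/5
I = -18 (I = -18 + 0 = -18)
n(z) = 144 + 18*z (n(z) = -18*(-2 + ((-2 - 3)*(6 + z))/5) = -18*(-2 + (-5*(6 + z))/5) = -18*(-2 + (-30 - 5*z)/5) = -18*(-2 + (-6 - z)) = -18*(-8 - z) = 144 + 18*z)
(√(n(24) - 272) + 295)² = (√((144 + 18*24) - 272) + 295)² = (√((144 + 432) - 272) + 295)² = (√(576 - 272) + 295)² = (√304 + 295)² = (4*√19 + 295)² = (295 + 4*√19)²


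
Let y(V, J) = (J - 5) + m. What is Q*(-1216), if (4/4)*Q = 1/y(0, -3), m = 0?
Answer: 152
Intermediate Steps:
y(V, J) = -5 + J (y(V, J) = (J - 5) + 0 = (-5 + J) + 0 = -5 + J)
Q = -⅛ (Q = 1/(-5 - 3) = 1/(-8) = -⅛ ≈ -0.12500)
Q*(-1216) = -⅛*(-1216) = 152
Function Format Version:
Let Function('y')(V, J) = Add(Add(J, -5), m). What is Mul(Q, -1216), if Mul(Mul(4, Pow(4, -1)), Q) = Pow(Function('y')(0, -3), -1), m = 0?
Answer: 152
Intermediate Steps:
Function('y')(V, J) = Add(-5, J) (Function('y')(V, J) = Add(Add(J, -5), 0) = Add(Add(-5, J), 0) = Add(-5, J))
Q = Rational(-1, 8) (Q = Pow(Add(-5, -3), -1) = Pow(-8, -1) = Rational(-1, 8) ≈ -0.12500)
Mul(Q, -1216) = Mul(Rational(-1, 8), -1216) = 152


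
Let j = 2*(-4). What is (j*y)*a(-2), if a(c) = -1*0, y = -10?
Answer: 0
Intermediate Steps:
a(c) = 0
j = -8
(j*y)*a(-2) = -8*(-10)*0 = 80*0 = 0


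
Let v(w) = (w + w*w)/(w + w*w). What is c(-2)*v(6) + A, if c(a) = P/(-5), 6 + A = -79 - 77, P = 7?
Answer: -817/5 ≈ -163.40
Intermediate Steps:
v(w) = 1 (v(w) = (w + w**2)/(w + w**2) = 1)
A = -162 (A = -6 + (-79 - 77) = -6 - 156 = -162)
c(a) = -7/5 (c(a) = 7/(-5) = 7*(-1/5) = -7/5)
c(-2)*v(6) + A = -7/5*1 - 162 = -7/5 - 162 = -817/5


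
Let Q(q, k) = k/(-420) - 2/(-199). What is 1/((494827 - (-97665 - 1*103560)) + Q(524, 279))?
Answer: 27860/19391990493 ≈ 1.4367e-6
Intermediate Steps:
Q(q, k) = 2/199 - k/420 (Q(q, k) = k*(-1/420) - 2*(-1/199) = -k/420 + 2/199 = 2/199 - k/420)
1/((494827 - (-97665 - 1*103560)) + Q(524, 279)) = 1/((494827 - (-97665 - 1*103560)) + (2/199 - 1/420*279)) = 1/((494827 - (-97665 - 103560)) + (2/199 - 93/140)) = 1/((494827 - 1*(-201225)) - 18227/27860) = 1/((494827 + 201225) - 18227/27860) = 1/(696052 - 18227/27860) = 1/(19391990493/27860) = 27860/19391990493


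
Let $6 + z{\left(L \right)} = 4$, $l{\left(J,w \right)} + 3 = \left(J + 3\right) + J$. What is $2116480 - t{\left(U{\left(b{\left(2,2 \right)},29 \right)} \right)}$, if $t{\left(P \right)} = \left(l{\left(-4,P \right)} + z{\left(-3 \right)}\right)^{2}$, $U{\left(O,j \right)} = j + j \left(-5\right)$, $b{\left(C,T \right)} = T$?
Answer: $2116380$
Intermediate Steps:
$l{\left(J,w \right)} = 2 J$ ($l{\left(J,w \right)} = -3 + \left(\left(J + 3\right) + J\right) = -3 + \left(\left(3 + J\right) + J\right) = -3 + \left(3 + 2 J\right) = 2 J$)
$z{\left(L \right)} = -2$ ($z{\left(L \right)} = -6 + 4 = -2$)
$U{\left(O,j \right)} = - 4 j$ ($U{\left(O,j \right)} = j - 5 j = - 4 j$)
$t{\left(P \right)} = 100$ ($t{\left(P \right)} = \left(2 \left(-4\right) - 2\right)^{2} = \left(-8 - 2\right)^{2} = \left(-10\right)^{2} = 100$)
$2116480 - t{\left(U{\left(b{\left(2,2 \right)},29 \right)} \right)} = 2116480 - 100 = 2116380$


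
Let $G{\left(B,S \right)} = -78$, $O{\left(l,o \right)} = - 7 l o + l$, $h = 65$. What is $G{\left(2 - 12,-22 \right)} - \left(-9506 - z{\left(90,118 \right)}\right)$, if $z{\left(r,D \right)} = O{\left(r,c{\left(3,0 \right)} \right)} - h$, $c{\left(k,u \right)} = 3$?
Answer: $7563$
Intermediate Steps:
$O{\left(l,o \right)} = l - 7 l o$ ($O{\left(l,o \right)} = - 7 l o + l = l - 7 l o$)
$z{\left(r,D \right)} = -65 - 20 r$ ($z{\left(r,D \right)} = r \left(1 - 21\right) - 65 = r \left(-20\right) - 65 = - 20 r - 65 = -65 - 20 r$)
$G{\left(2 - 12,-22 \right)} - \left(-9506 - z{\left(90,118 \right)}\right) = -78 - \left(-9506 - \left(-65 - 1800\right)\right) = -78 - \left(-9506 - -1865\right) = -78 - \left(-9506 + 1865\right) = -78 - -7641 = -78 + 7641 = 7563$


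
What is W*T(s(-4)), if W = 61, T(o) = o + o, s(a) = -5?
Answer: -610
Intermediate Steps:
T(o) = 2*o
W*T(s(-4)) = 61*(2*(-5)) = 61*(-10) = -610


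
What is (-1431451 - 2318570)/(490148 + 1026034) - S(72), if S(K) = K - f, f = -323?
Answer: -200880637/505394 ≈ -397.47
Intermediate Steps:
S(K) = 323 + K (S(K) = K - 1*(-323) = K + 323 = 323 + K)
(-1431451 - 2318570)/(490148 + 1026034) - S(72) = (-1431451 - 2318570)/(490148 + 1026034) - (323 + 72) = -3750021/1516182 - 1*395 = -3750021*1/1516182 - 395 = -1250007/505394 - 395 = -200880637/505394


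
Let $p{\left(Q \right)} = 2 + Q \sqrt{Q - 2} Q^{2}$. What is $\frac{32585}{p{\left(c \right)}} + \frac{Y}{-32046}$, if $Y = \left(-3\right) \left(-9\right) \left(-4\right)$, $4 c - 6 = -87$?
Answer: $\frac{13090141318934}{3835788516763847} + \frac{63330761088 i \sqrt{89}}{718177966067} \approx 0.0034126 + 0.83191 i$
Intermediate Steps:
$c = - \frac{81}{4}$ ($c = \frac{3}{2} + \frac{1}{4} \left(-87\right) = \frac{3}{2} - \frac{87}{4} = - \frac{81}{4} \approx -20.25$)
$Y = -108$ ($Y = 27 \left(-4\right) = -108$)
$p{\left(Q \right)} = 2 + Q^{3} \sqrt{-2 + Q}$ ($p{\left(Q \right)} = 2 + Q \sqrt{-2 + Q} Q^{2} = 2 + Q Q^{2} \sqrt{-2 + Q} = 2 + Q^{3} \sqrt{-2 + Q}$)
$\frac{32585}{p{\left(c \right)}} + \frac{Y}{-32046} = \frac{32585}{2 + \left(- \frac{81}{4}\right)^{3} \sqrt{-2 - \frac{81}{4}}} - \frac{108}{-32046} = \frac{32585}{2 - \frac{531441 \sqrt{- \frac{89}{4}}}{64}} - - \frac{18}{5341} = \frac{32585}{2 - \frac{531441 \frac{i \sqrt{89}}{2}}{64}} + \frac{18}{5341} = \frac{32585}{2 - \frac{531441 i \sqrt{89}}{128}} + \frac{18}{5341} = \frac{18}{5341} + \frac{32585}{2 - \frac{531441 i \sqrt{89}}{128}}$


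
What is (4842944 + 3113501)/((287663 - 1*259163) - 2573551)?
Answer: -7956445/2545051 ≈ -3.1262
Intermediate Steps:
(4842944 + 3113501)/((287663 - 1*259163) - 2573551) = 7956445/((287663 - 259163) - 2573551) = 7956445/(28500 - 2573551) = 7956445/(-2545051) = 7956445*(-1/2545051) = -7956445/2545051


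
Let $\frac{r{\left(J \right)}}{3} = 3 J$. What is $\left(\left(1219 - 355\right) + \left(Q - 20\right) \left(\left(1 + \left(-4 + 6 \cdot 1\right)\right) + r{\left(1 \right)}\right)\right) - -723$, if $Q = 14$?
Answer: $1515$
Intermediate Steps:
$r{\left(J \right)} = 9 J$ ($r{\left(J \right)} = 3 \cdot 3 J = 9 J$)
$\left(\left(1219 - 355\right) + \left(Q - 20\right) \left(\left(1 + \left(-4 + 6 \cdot 1\right)\right) + r{\left(1 \right)}\right)\right) - -723 = \left(\left(1219 - 355\right) + \left(14 - 20\right) \left(\left(1 + \left(-4 + 6 \cdot 1\right)\right) + 9 \cdot 1\right)\right) - -723 = \left(864 - 6 \left(\left(1 + \left(-4 + 6\right)\right) + 9\right)\right) + 723 = \left(864 - 6 \left(\left(1 + 2\right) + 9\right)\right) + 723 = \left(864 - 6 \left(3 + 9\right)\right) + 723 = \left(864 - 72\right) + 723 = 792 + 723 = 1515$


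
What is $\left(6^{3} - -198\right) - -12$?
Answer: $426$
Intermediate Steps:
$\left(6^{3} - -198\right) - -12 = \left(216 + 198\right) + \left(14 - 2\right) = 414 + 12 = 426$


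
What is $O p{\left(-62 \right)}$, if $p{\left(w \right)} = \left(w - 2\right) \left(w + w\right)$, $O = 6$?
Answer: $47616$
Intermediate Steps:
$p{\left(w \right)} = 2 w \left(-2 + w\right)$ ($p{\left(w \right)} = \left(-2 + w\right) 2 w = 2 w \left(-2 + w\right)$)
$O p{\left(-62 \right)} = 6 \cdot 2 \left(-62\right) \left(-2 - 62\right) = 6 \cdot 2 \left(-62\right) \left(-64\right) = 6 \cdot 7936 = 47616$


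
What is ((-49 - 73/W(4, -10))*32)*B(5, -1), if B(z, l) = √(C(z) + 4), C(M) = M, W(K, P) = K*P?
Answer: -22644/5 ≈ -4528.8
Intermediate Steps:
B(z, l) = √(4 + z) (B(z, l) = √(z + 4) = √(4 + z))
((-49 - 73/W(4, -10))*32)*B(5, -1) = ((-49 - 73/(4*(-10)))*32)*√(4 + 5) = ((-49 - 73/(-40))*32)*√9 = ((-49 - 73*(-1/40))*32)*3 = ((-49 + 73/40)*32)*3 = -1887/40*32*3 = -7548/5*3 = -22644/5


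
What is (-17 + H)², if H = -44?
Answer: 3721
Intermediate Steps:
(-17 + H)² = (-17 - 44)² = (-61)² = 3721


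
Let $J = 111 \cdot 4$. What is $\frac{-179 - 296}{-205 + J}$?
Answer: $- \frac{475}{239} \approx -1.9874$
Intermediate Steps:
$J = 444$
$\frac{-179 - 296}{-205 + J} = \frac{-179 - 296}{-205 + 444} = - \frac{475}{239}$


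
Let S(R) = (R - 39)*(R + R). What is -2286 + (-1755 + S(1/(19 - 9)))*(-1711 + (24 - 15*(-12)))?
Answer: 132711173/50 ≈ 2.6542e+6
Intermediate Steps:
S(R) = 2*R*(-39 + R) (S(R) = (-39 + R)*(2*R) = 2*R*(-39 + R))
-2286 + (-1755 + S(1/(19 - 9)))*(-1711 + (24 - 15*(-12))) = -2286 + (-1755 + 2*(-39 + 1/(19 - 9))/(19 - 9))*(-1711 + (24 - 15*(-12))) = -2286 + (-1755 + 2*(-39 + 1/10)/10)*(-1711 + (24 + 180)) = -2286 + (-1755 + 2*(1/10)*(-39 + 1/10))*(-1711 + 204) = -2286 + (-1755 + 2*(1/10)*(-389/10))*(-1507) = -2286 + (-1755 - 389/50)*(-1507) = -2286 - 88139/50*(-1507) = -2286 + 132825473/50 = 132711173/50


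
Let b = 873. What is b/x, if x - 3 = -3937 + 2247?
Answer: -873/1687 ≈ -0.51749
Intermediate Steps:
x = -1687 (x = 3 + (-3937 + 2247) = 3 - 1690 = -1687)
b/x = 873/(-1687) = 873*(-1/1687) = -873/1687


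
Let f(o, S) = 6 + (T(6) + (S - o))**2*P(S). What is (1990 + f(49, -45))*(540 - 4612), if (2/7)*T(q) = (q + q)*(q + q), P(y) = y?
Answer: 30794516288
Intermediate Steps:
T(q) = 14*q**2 (T(q) = 7*((q + q)*(q + q))/2 = 7*((2*q)*(2*q))/2 = 7*(4*q**2)/2 = 14*q**2)
f(o, S) = 6 + S*(504 + S - o)**2 (f(o, S) = 6 + (14*6**2 + (S - o))**2*S = 6 + (14*36 + (S - o))**2*S = 6 + (504 + (S - o))**2*S = 6 + (504 + S - o)**2*S = 6 + S*(504 + S - o)**2)
(1990 + f(49, -45))*(540 - 4612) = (1990 + (6 - 45*(504 - 45 - 1*49)**2))*(540 - 4612) = (1990 + (6 - 45*(504 - 45 - 49)**2))*(-4072) = (1990 + (6 - 45*410**2))*(-4072) = (1990 + (6 - 45*168100))*(-4072) = (1990 + (6 - 7564500))*(-4072) = (1990 - 7564494)*(-4072) = -7562504*(-4072) = 30794516288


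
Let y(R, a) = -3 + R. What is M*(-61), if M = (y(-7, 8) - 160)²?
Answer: -1762900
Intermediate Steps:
M = 28900 (M = ((-3 - 7) - 160)² = (-10 - 160)² = (-170)² = 28900)
M*(-61) = 28900*(-61) = -1762900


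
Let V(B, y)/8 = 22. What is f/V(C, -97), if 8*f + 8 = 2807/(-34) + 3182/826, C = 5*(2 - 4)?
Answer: -1217533/19771136 ≈ -0.061581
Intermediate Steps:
C = -10 (C = 5*(-2) = -10)
V(B, y) = 176 (V(B, y) = 8*22 = 176)
f = -1217533/112336 (f = -1 + (2807/(-34) + 3182/826)/8 = -1 + (2807*(-1/34) + 3182*(1/826))/8 = -1 + (-2807/34 + 1591/413)/8 = -1 + (⅛)*(-1105197/14042) = -1 - 1105197/112336 = -1217533/112336 ≈ -10.838)
f/V(C, -97) = -1217533/112336/176 = -1217533/112336*1/176 = -1217533/19771136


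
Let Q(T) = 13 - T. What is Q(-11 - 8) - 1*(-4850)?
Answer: 4882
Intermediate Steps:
Q(-11 - 8) - 1*(-4850) = (13 - (-11 - 8)) - 1*(-4850) = (13 - 1*(-19)) + 4850 = (13 + 19) + 4850 = 32 + 4850 = 4882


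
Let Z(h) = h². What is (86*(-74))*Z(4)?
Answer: -101824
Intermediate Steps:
(86*(-74))*Z(4) = (86*(-74))*4² = -6364*16 = -101824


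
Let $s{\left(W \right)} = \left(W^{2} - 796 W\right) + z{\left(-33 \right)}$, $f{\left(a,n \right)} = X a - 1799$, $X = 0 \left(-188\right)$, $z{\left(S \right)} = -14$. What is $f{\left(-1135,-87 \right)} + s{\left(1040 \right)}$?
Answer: $251947$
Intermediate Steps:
$X = 0$
$f{\left(a,n \right)} = -1799$ ($f{\left(a,n \right)} = 0 a - 1799 = 0 - 1799 = -1799$)
$s{\left(W \right)} = -14 + W^{2} - 796 W$ ($s{\left(W \right)} = \left(W^{2} - 796 W\right) - 14 = -14 + W^{2} - 796 W$)
$f{\left(-1135,-87 \right)} + s{\left(1040 \right)} = -1799 - \left(827854 - 1081600\right) = -1799 - -253746 = -1799 + 253746 = 251947$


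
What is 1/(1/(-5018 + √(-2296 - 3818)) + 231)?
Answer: 5818062160/1343971199803 + I*√6114/1343971199803 ≈ 0.004329 + 5.818e-11*I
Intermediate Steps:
1/(1/(-5018 + √(-2296 - 3818)) + 231) = 1/(1/(-5018 + √(-6114)) + 231) = 1/(1/(-5018 + I*√6114) + 231) = 1/(231 + 1/(-5018 + I*√6114))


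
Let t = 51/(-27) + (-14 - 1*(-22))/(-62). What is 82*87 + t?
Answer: 1989823/279 ≈ 7132.0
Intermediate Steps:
t = -563/279 (t = 51*(-1/27) + (-14 + 22)*(-1/62) = -17/9 + 8*(-1/62) = -17/9 - 4/31 = -563/279 ≈ -2.0179)
82*87 + t = 82*87 - 563/279 = 7134 - 563/279 = 1989823/279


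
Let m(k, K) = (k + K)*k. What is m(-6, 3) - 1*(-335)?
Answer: 353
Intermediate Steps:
m(k, K) = k*(K + k) (m(k, K) = (K + k)*k = k*(K + k))
m(-6, 3) - 1*(-335) = -6*(3 - 6) - 1*(-335) = -6*(-3) + 335 = 18 + 335 = 353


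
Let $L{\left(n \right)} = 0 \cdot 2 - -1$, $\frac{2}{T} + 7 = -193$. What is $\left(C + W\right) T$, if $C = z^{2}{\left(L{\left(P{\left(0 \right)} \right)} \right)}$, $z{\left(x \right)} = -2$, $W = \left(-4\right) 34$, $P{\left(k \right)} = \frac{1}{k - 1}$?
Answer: $\frac{33}{25} \approx 1.32$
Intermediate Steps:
$P{\left(k \right)} = \frac{1}{-1 + k}$
$T = - \frac{1}{100}$ ($T = \frac{2}{-7 - 193} = \frac{2}{-200} = 2 \left(- \frac{1}{200}\right) = - \frac{1}{100} \approx -0.01$)
$W = -136$
$L{\left(n \right)} = 1$ ($L{\left(n \right)} = 0 + 1 = 1$)
$C = 4$ ($C = \left(-2\right)^{2} = 4$)
$\left(C + W\right) T = \left(4 - 136\right) \left(- \frac{1}{100}\right) = \left(-132\right) \left(- \frac{1}{100}\right) = \frac{33}{25}$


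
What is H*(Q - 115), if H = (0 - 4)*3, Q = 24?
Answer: 1092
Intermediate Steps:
H = -12 (H = -4*3 = -12)
H*(Q - 115) = -12*(24 - 115) = -12*(-91) = 1092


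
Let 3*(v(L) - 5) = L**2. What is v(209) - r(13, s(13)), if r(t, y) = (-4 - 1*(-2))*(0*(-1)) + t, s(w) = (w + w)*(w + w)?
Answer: 43657/3 ≈ 14552.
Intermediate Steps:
v(L) = 5 + L**2/3
s(w) = 4*w**2 (s(w) = (2*w)*(2*w) = 4*w**2)
r(t, y) = t (r(t, y) = (-4 + 2)*0 + t = -2*0 + t = 0 + t = t)
v(209) - r(13, s(13)) = (5 + (1/3)*209**2) - 1*13 = (5 + (1/3)*43681) - 13 = (5 + 43681/3) - 13 = 43696/3 - 13 = 43657/3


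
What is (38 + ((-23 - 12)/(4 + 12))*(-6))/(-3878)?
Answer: -409/31024 ≈ -0.013183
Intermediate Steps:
(38 + ((-23 - 12)/(4 + 12))*(-6))/(-3878) = (38 - 35/16*(-6))*(-1/3878) = (38 + 105/8)*(-1/3878) = (409/8)*(-1/3878) = -409/31024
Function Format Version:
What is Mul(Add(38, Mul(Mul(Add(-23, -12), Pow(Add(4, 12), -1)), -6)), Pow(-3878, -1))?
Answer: Rational(-409, 31024) ≈ -0.013183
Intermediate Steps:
Mul(Add(38, Mul(Mul(Add(-23, -12), Pow(Add(4, 12), -1)), -6)), Pow(-3878, -1)) = Mul(Add(38, Mul(Mul(-35, Pow(16, -1)), -6)), Rational(-1, 3878)) = Mul(Add(38, Mul(Mul(-35, Rational(1, 16)), -6)), Rational(-1, 3878)) = Mul(Add(38, Mul(Rational(-35, 16), -6)), Rational(-1, 3878)) = Mul(Add(38, Rational(105, 8)), Rational(-1, 3878)) = Mul(Rational(409, 8), Rational(-1, 3878)) = Rational(-409, 31024)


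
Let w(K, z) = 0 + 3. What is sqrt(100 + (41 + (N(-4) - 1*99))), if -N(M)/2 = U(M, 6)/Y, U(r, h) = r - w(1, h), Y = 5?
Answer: 4*sqrt(70)/5 ≈ 6.6933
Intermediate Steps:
w(K, z) = 3
U(r, h) = -3 + r (U(r, h) = r - 1*3 = r - 3 = -3 + r)
N(M) = 6/5 - 2*M/5 (N(M) = -2*(-3 + M)/5 = -2*(-3/5 + M/5) = 6/5 - 2*M/5)
sqrt(100 + (41 + (N(-4) - 1*99))) = sqrt(100 + (41 + ((6/5 - 2/5*(-4)) - 1*99))) = sqrt(100 + (41 + ((6/5 + 8/5) - 99))) = sqrt(100 + (41 + (14/5 - 99))) = sqrt(100 + (41 - 481/5)) = sqrt(100 - 276/5) = sqrt(224/5) = 4*sqrt(70)/5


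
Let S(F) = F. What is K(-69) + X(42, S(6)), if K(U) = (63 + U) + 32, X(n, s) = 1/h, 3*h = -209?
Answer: 5431/209 ≈ 25.986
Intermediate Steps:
h = -209/3 (h = (1/3)*(-209) = -209/3 ≈ -69.667)
X(n, s) = -3/209 (X(n, s) = 1/(-209/3) = -3/209)
K(U) = 95 + U
K(-69) + X(42, S(6)) = (95 - 69) - 3/209 = 26 - 3/209 = 5431/209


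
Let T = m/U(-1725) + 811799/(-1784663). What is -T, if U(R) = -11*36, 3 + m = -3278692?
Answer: -5851044182381/706726548 ≈ -8279.1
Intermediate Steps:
m = -3278695 (m = -3 - 3278692 = -3278695)
U(R) = -396
T = 5851044182381/706726548 (T = -3278695/(-396) + 811799/(-1784663) = -3278695*(-1/396) + 811799*(-1/1784663) = 3278695/396 - 811799/1784663 = 5851044182381/706726548 ≈ 8279.1)
-T = -1*5851044182381/706726548 = -5851044182381/706726548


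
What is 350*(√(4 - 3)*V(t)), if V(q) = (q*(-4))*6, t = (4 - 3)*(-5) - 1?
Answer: 50400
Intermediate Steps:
t = -6 (t = 1*(-5) - 1 = -5 - 1 = -6)
V(q) = -24*q (V(q) = -4*q*6 = -24*q)
350*(√(4 - 3)*V(t)) = 350*(√(4 - 3)*(-24*(-6))) = 350*(√1*144) = 350*(1*144) = 350*144 = 50400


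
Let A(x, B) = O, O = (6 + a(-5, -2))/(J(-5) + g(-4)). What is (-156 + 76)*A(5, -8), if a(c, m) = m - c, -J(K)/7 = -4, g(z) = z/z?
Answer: -720/29 ≈ -24.828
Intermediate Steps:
g(z) = 1
J(K) = 28 (J(K) = -7*(-4) = 28)
O = 9/29 (O = (6 + (-2 - 1*(-5)))/(28 + 1) = (6 + (-2 + 5))/29 = (6 + 3)*(1/29) = 9*(1/29) = 9/29 ≈ 0.31034)
A(x, B) = 9/29
(-156 + 76)*A(5, -8) = (-156 + 76)*(9/29) = -80*9/29 = -720/29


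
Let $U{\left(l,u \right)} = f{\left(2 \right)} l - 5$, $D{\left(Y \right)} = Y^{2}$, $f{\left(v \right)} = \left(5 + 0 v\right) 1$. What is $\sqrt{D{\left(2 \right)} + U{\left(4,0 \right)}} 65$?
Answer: $65 \sqrt{19} \approx 283.33$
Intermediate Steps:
$f{\left(v \right)} = 5$ ($f{\left(v \right)} = \left(5 + 0\right) 1 = 5 \cdot 1 = 5$)
$U{\left(l,u \right)} = -5 + 5 l$ ($U{\left(l,u \right)} = 5 l - 5 = -5 + 5 l$)
$\sqrt{D{\left(2 \right)} + U{\left(4,0 \right)}} 65 = \sqrt{2^{2} + \left(-5 + 5 \cdot 4\right)} 65 = \sqrt{4 + \left(-5 + 20\right)} 65 = \sqrt{4 + 15} \cdot 65 = \sqrt{19} \cdot 65 = 65 \sqrt{19}$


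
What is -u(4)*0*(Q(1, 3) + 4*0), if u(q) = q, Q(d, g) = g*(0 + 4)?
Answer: 0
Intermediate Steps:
Q(d, g) = 4*g (Q(d, g) = g*4 = 4*g)
-u(4)*0*(Q(1, 3) + 4*0) = -4*0*(4*3 + 4*0) = -0*(12 + 0) = -0*12 = -1*0 = 0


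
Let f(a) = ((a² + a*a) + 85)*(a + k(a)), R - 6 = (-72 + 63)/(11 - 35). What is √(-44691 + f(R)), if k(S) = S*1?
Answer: 3*I*√1210906/16 ≈ 206.33*I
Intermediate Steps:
k(S) = S
R = 51/8 (R = 6 + (-72 + 63)/(11 - 35) = 6 - 9/(-24) = 6 - 9*(-1/24) = 6 + 3/8 = 51/8 ≈ 6.3750)
f(a) = 2*a*(85 + 2*a²) (f(a) = ((a² + a*a) + 85)*(a + a) = ((a² + a²) + 85)*(2*a) = (2*a² + 85)*(2*a) = (85 + 2*a²)*(2*a) = 2*a*(85 + 2*a²))
√(-44691 + f(R)) = √(-44691 + (4*(51/8)³ + 170*(51/8))) = √(-44691 + (4*(132651/512) + 4335/4)) = √(-44691 + (132651/128 + 4335/4)) = √(-44691 + 271371/128) = √(-5449077/128) = 3*I*√1210906/16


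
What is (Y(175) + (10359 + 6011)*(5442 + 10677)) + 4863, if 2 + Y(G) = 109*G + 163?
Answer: 263892129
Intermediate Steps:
Y(G) = 161 + 109*G (Y(G) = -2 + (109*G + 163) = -2 + (163 + 109*G) = 161 + 109*G)
(Y(175) + (10359 + 6011)*(5442 + 10677)) + 4863 = ((161 + 109*175) + (10359 + 6011)*(5442 + 10677)) + 4863 = ((161 + 19075) + 16370*16119) + 4863 = (19236 + 263868030) + 4863 = 263887266 + 4863 = 263892129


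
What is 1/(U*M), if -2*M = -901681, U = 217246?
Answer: 1/97943295263 ≈ 1.0210e-11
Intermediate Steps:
M = 901681/2 (M = -½*(-901681) = 901681/2 ≈ 4.5084e+5)
1/(U*M) = 1/(217246*(901681/2)) = (1/217246)*(2/901681) = 1/97943295263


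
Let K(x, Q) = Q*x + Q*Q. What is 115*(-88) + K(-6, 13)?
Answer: -10029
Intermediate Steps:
K(x, Q) = Q**2 + Q*x (K(x, Q) = Q*x + Q**2 = Q**2 + Q*x)
115*(-88) + K(-6, 13) = 115*(-88) + 13*(13 - 6) = -10120 + 13*7 = -10120 + 91 = -10029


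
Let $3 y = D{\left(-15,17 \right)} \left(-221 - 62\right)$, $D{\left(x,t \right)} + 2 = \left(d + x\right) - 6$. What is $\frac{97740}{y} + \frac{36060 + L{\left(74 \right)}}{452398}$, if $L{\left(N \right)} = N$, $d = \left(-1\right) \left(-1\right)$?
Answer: $\frac{33219277961}{704157487} \approx 47.176$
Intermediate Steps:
$d = 1$
$D{\left(x,t \right)} = -7 + x$ ($D{\left(x,t \right)} = -2 + \left(\left(1 + x\right) - 6\right) = -2 + \left(-5 + x\right) = -7 + x$)
$y = \frac{6226}{3}$ ($y = \frac{\left(-7 - 15\right) \left(-221 - 62\right)}{3} = \frac{\left(-22\right) \left(-283\right)}{3} = \frac{1}{3} \cdot 6226 = \frac{6226}{3} \approx 2075.3$)
$\frac{97740}{y} + \frac{36060 + L{\left(74 \right)}}{452398} = \frac{97740}{\frac{6226}{3}} + \frac{36060 + 74}{452398} = 97740 \cdot \frac{3}{6226} + 36134 \cdot \frac{1}{452398} = \frac{146610}{3113} + \frac{18067}{226199} = \frac{33219277961}{704157487}$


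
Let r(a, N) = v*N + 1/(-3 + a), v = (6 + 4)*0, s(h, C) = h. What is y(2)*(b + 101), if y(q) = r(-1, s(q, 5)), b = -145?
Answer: 11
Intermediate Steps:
v = 0 (v = 10*0 = 0)
r(a, N) = 1/(-3 + a) (r(a, N) = 0*N + 1/(-3 + a) = 0 + 1/(-3 + a) = 1/(-3 + a))
y(q) = -¼ (y(q) = 1/(-3 - 1) = 1/(-4) = -¼)
y(2)*(b + 101) = -(-145 + 101)/4 = -¼*(-44) = 11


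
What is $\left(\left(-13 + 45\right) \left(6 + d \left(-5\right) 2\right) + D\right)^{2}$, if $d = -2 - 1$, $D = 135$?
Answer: $1656369$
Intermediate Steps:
$d = -3$ ($d = -2 - 1 = -3$)
$\left(\left(-13 + 45\right) \left(6 + d \left(-5\right) 2\right) + D\right)^{2} = \left(\left(-13 + 45\right) \left(6 + \left(-3\right) \left(-5\right) 2\right) + 135\right)^{2} = \left(32 \left(6 + 15 \cdot 2\right) + 135\right)^{2} = \left(32 \left(6 + 30\right) + 135\right)^{2} = \left(32 \cdot 36 + 135\right)^{2} = \left(1152 + 135\right)^{2} = 1287^{2} = 1656369$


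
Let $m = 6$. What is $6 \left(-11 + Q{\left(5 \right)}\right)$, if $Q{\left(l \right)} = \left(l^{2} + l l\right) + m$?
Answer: $270$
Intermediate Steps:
$Q{\left(l \right)} = 6 + 2 l^{2}$ ($Q{\left(l \right)} = \left(l^{2} + l l\right) + 6 = \left(l^{2} + l^{2}\right) + 6 = 2 l^{2} + 6 = 6 + 2 l^{2}$)
$6 \left(-11 + Q{\left(5 \right)}\right) = 6 \left(-11 + \left(6 + 2 \cdot 5^{2}\right)\right) = 6 \left(-11 + \left(6 + 2 \cdot 25\right)\right) = 6 \left(-11 + \left(6 + 50\right)\right) = 6 \left(-11 + 56\right) = 6 \cdot 45 = 270$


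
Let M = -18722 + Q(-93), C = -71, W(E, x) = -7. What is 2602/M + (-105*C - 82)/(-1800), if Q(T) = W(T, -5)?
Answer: -5287871/1248600 ≈ -4.2350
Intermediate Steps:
Q(T) = -7
M = -18729 (M = -18722 - 7 = -18729)
2602/M + (-105*C - 82)/(-1800) = 2602/(-18729) + (-105*(-71) - 82)/(-1800) = 2602*(-1/18729) + (7455 - 82)*(-1/1800) = -2602/18729 + 7373*(-1/1800) = -2602/18729 - 7373/1800 = -5287871/1248600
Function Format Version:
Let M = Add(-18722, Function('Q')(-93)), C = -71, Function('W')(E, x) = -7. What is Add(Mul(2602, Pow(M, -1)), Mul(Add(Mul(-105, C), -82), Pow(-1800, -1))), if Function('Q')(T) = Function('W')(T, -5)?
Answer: Rational(-5287871, 1248600) ≈ -4.2350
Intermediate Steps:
Function('Q')(T) = -7
M = -18729 (M = Add(-18722, -7) = -18729)
Add(Mul(2602, Pow(M, -1)), Mul(Add(Mul(-105, C), -82), Pow(-1800, -1))) = Add(Mul(2602, Pow(-18729, -1)), Mul(Add(Mul(-105, -71), -82), Pow(-1800, -1))) = Add(Mul(2602, Rational(-1, 18729)), Mul(Add(7455, -82), Rational(-1, 1800))) = Add(Rational(-2602, 18729), Mul(7373, Rational(-1, 1800))) = Add(Rational(-2602, 18729), Rational(-7373, 1800)) = Rational(-5287871, 1248600)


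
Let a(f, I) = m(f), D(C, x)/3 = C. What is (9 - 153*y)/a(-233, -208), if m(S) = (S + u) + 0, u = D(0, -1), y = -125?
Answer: -19134/233 ≈ -82.120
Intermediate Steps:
D(C, x) = 3*C
u = 0 (u = 3*0 = 0)
m(S) = S (m(S) = (S + 0) + 0 = S + 0 = S)
a(f, I) = f
(9 - 153*y)/a(-233, -208) = (9 - 153*(-125))/(-233) = (9 + 19125)*(-1/233) = 19134*(-1/233) = -19134/233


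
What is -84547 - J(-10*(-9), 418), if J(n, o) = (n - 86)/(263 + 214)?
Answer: -40328923/477 ≈ -84547.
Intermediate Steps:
J(n, o) = -86/477 + n/477 (J(n, o) = (-86 + n)/477 = (-86 + n)*(1/477) = -86/477 + n/477)
-84547 - J(-10*(-9), 418) = -84547 - (-86/477 + (-10*(-9))/477) = -84547 - (-86/477 + (1/477)*90) = -84547 - (-86/477 + 10/53) = -84547 - 1*4/477 = -84547 - 4/477 = -40328923/477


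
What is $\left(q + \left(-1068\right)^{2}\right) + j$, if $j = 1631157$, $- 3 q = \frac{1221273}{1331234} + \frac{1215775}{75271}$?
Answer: $\frac{833223218681797669}{300609943242} \approx 2.7718 \cdot 10^{6}$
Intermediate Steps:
$q = - \frac{1710407456333}{300609943242}$ ($q = - \frac{\frac{1221273}{1331234} + \frac{1215775}{75271}}{3} = \left(- \frac{1}{3}\right) \frac{1710407456333}{100203314414} = - \frac{1710407456333}{300609943242} \approx -5.6898$)
$\left(q + \left(-1068\right)^{2}\right) + j = \left(- \frac{1710407456333}{300609943242} + \left(-1068\right)^{2}\right) + 1631157 = \left(- \frac{1710407456333}{300609943242} + 1140624\right) + 1631157 = \frac{342881205493006675}{300609943242} + 1631157 = \frac{833223218681797669}{300609943242}$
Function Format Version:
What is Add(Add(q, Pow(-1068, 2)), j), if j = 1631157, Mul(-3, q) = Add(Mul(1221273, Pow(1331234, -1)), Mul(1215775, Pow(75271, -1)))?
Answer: Rational(833223218681797669, 300609943242) ≈ 2.7718e+6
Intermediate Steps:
q = Rational(-1710407456333, 300609943242) (q = Mul(Rational(-1, 3), Add(Mul(1221273, Pow(1331234, -1)), Mul(1215775, Pow(75271, -1)))) = Mul(Rational(-1, 3), Add(Mul(1221273, Rational(1, 1331234)), Mul(1215775, Rational(1, 75271)))) = Mul(Rational(-1, 3), Add(Rational(1221273, 1331234), Rational(1215775, 75271))) = Mul(Rational(-1, 3), Rational(1710407456333, 100203314414)) = Rational(-1710407456333, 300609943242) ≈ -5.6898)
Add(Add(q, Pow(-1068, 2)), j) = Add(Add(Rational(-1710407456333, 300609943242), Pow(-1068, 2)), 1631157) = Add(Add(Rational(-1710407456333, 300609943242), 1140624), 1631157) = Add(Rational(342881205493006675, 300609943242), 1631157) = Rational(833223218681797669, 300609943242)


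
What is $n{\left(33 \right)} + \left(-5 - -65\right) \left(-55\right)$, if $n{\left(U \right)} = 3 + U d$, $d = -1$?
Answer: $-3330$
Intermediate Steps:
$n{\left(U \right)} = 3 - U$ ($n{\left(U \right)} = 3 + U \left(-1\right) = 3 - U$)
$n{\left(33 \right)} + \left(-5 - -65\right) \left(-55\right) = \left(3 - 33\right) + \left(-5 - -65\right) \left(-55\right) = \left(3 - 33\right) + \left(-5 + 65\right) \left(-55\right) = -30 + 60 \left(-55\right) = -30 - 3300 = -3330$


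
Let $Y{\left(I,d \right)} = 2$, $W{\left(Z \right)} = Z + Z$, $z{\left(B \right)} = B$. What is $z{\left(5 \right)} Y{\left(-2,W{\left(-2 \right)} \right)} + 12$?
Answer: $22$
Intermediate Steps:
$W{\left(Z \right)} = 2 Z$
$z{\left(5 \right)} Y{\left(-2,W{\left(-2 \right)} \right)} + 12 = 5 \cdot 2 + 12 = 10 + 12 = 22$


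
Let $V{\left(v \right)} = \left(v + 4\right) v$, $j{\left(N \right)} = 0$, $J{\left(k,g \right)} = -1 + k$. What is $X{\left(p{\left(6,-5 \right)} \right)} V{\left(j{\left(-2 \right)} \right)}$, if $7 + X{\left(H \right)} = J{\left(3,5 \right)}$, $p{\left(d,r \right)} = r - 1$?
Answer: $0$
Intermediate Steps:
$p{\left(d,r \right)} = -1 + r$
$X{\left(H \right)} = -5$ ($X{\left(H \right)} = -7 + \left(-1 + 3\right) = -7 + 2 = -5$)
$V{\left(v \right)} = v \left(4 + v\right)$ ($V{\left(v \right)} = \left(4 + v\right) v = v \left(4 + v\right)$)
$X{\left(p{\left(6,-5 \right)} \right)} V{\left(j{\left(-2 \right)} \right)} = - 5 \cdot 0 \left(4 + 0\right) = - 5 \cdot 0 \cdot 4 = \left(-5\right) 0 = 0$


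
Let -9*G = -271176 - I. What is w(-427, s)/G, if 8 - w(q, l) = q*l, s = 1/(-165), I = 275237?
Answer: 2679/30052715 ≈ 8.9143e-5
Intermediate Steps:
s = -1/165 ≈ -0.0060606
w(q, l) = 8 - l*q (w(q, l) = 8 - q*l = 8 - l*q)
G = 546413/9 (G = -(-271176 - 1*275237)/9 = -(-271176 - 275237)/9 = -⅑*(-546413) = 546413/9 ≈ 60713.)
w(-427, s)/G = (8 - 1*(-1/165)*(-427))/(546413/9) = (8 - 427/165)*(9/546413) = (893/165)*(9/546413) = 2679/30052715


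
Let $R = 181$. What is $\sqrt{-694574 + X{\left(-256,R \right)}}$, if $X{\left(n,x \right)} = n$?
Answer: $i \sqrt{694830} \approx 833.56 i$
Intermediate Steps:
$\sqrt{-694574 + X{\left(-256,R \right)}} = \sqrt{-694574 - 256} = \sqrt{-694830} = i \sqrt{694830}$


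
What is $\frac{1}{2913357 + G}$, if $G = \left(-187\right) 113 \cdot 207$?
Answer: $- \frac{1}{1460760} \approx -6.8457 \cdot 10^{-7}$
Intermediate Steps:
$G = -4374117$ ($G = \left(-21131\right) 207 = -4374117$)
$\frac{1}{2913357 + G} = \frac{1}{2913357 - 4374117} = \frac{1}{-1460760} = - \frac{1}{1460760}$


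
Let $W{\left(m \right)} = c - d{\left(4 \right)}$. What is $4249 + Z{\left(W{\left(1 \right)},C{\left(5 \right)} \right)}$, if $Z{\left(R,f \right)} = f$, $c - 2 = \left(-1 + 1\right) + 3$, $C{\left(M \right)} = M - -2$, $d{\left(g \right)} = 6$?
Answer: $4256$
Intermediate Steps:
$C{\left(M \right)} = 2 + M$ ($C{\left(M \right)} = M + 2 = 2 + M$)
$c = 5$ ($c = 2 + \left(\left(-1 + 1\right) + 3\right) = 2 + \left(0 + 3\right) = 2 + 3 = 5$)
$W{\left(m \right)} = -1$ ($W{\left(m \right)} = 5 - 6 = -1$)
$4249 + Z{\left(W{\left(1 \right)},C{\left(5 \right)} \right)} = 4249 + \left(2 + 5\right) = 4249 + 7 = 4256$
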